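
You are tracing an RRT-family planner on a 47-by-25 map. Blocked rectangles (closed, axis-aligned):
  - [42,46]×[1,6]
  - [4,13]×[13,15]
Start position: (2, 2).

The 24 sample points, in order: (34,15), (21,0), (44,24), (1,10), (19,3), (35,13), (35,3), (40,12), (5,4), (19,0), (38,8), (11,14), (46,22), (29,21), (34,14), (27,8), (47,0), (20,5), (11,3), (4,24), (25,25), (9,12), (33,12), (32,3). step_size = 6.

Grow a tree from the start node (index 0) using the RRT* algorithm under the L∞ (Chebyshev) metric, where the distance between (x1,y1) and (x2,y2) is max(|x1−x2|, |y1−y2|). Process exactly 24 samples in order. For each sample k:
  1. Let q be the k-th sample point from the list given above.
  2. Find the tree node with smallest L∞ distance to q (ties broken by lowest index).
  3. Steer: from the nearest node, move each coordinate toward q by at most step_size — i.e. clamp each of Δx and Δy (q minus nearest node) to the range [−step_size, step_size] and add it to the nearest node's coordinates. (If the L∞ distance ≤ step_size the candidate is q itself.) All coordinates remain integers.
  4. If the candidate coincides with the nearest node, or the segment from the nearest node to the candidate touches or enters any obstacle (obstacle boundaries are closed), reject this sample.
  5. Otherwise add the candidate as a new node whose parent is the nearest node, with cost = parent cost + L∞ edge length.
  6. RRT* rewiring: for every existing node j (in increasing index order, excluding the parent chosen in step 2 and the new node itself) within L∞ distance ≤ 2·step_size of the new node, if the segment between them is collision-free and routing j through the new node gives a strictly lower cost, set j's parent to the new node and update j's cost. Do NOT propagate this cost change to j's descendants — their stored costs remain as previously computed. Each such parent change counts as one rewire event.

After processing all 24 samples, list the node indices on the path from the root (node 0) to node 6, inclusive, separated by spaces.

Path: 0 1 2 3 6

1. q=(34,15) nearest=0 d=32 new=(8,8) → add node 1 parent=0 cost=6
2. q=(21,0) nearest=1 d=13 new=(14,2) → add node 2 parent=1 cost=12
3. q=(44,24) nearest=2 d=30 new=(20,8) → add node 3 parent=2 cost=18
4. q=(1,10) nearest=1 d=7 new=(2,10) → add node 4 parent=1 cost=12
5. q=(19,3) nearest=2 d=5 new=(19,3) → add node 5 parent=2 cost=17
6. q=(35,13) nearest=3 d=15 new=(26,13) → add node 6 parent=3 cost=24
7. q=(35,3) nearest=6 d=10 new=(32,7) → add node 7 parent=6 cost=30
8. q=(40,12) nearest=7 d=8 new=(38,12) → add node 8 parent=7 cost=36
9. q=(5,4) nearest=0 d=3 new=(5,4) → add node 9 parent=0 cost=3; rewire 4→9 (9<12)
10. q=(19,0) nearest=5 d=3 new=(19,0) → add node 10 parent=5 cost=20
11. q=(38,8) nearest=8 d=4 new=(38,8) → add node 11 parent=8 cost=40
12. q=(11,14) nearest=1 d=6 new=(11,14) → blocked by [4,13]×[13,15], reject
13. q=(46,22) nearest=8 d=10 new=(44,18) → add node 12 parent=8 cost=42
14. q=(29,21) nearest=6 d=8 new=(29,19) → add node 13 parent=6 cost=30
15. q=(34,14) nearest=8 d=4 new=(34,14) → add node 14 parent=8 cost=40
16. q=(27,8) nearest=6 d=5 new=(27,8) → add node 15 parent=6 cost=29; rewire 14→15 (36<40)
17. q=(47,0) nearest=11 d=9 new=(44,2) → blocked by [42,46]×[1,6], reject
18. q=(20,5) nearest=5 d=2 new=(20,5) → add node 16 parent=5 cost=19; rewire 15→16 (26<29)
19. q=(11,3) nearest=2 d=3 new=(11,3) → add node 17 parent=2 cost=15
20. q=(4,24) nearest=4 d=14 new=(4,16) → add node 18 parent=4 cost=15
21. q=(25,25) nearest=13 d=6 new=(25,25) → add node 19 parent=13 cost=36
22. q=(9,12) nearest=1 d=4 new=(9,12) → add node 20 parent=1 cost=10
23. q=(33,12) nearest=14 d=2 new=(33,12) → add node 21 parent=14 cost=38
24. q=(32,3) nearest=7 d=4 new=(32,3) → add node 22 parent=7 cost=34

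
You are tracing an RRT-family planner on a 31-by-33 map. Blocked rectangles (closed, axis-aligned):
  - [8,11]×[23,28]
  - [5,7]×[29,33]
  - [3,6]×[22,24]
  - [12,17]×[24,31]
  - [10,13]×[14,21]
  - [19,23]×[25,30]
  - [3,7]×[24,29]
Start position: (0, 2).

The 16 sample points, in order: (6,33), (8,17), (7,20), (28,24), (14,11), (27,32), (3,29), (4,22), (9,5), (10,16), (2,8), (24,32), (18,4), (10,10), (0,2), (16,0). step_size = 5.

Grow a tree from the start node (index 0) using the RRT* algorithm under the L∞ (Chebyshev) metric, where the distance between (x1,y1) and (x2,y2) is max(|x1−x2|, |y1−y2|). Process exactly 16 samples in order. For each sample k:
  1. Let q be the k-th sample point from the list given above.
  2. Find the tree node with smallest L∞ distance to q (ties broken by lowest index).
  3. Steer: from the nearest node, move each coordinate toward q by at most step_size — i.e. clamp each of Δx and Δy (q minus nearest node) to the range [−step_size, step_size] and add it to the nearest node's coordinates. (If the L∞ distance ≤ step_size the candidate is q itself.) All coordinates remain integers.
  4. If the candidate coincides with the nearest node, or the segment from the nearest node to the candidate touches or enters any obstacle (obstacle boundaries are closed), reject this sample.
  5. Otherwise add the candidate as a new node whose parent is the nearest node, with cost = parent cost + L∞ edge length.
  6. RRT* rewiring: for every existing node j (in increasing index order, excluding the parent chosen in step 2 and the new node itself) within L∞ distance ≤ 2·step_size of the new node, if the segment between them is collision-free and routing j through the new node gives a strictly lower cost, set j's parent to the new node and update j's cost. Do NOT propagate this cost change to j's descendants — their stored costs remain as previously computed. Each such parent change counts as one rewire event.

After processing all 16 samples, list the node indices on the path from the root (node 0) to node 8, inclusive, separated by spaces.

1. q=(6,33) nearest=0 d=31 new=(5,7) → add node 1 parent=0 cost=5
2. q=(8,17) nearest=1 d=10 new=(8,12) → add node 2 parent=1 cost=10
3. q=(7,20) nearest=2 d=8 new=(7,17) → add node 3 parent=2 cost=15
4. q=(28,24) nearest=2 d=20 new=(13,17) → blocked by [10,13]×[14,21], reject
5. q=(14,11) nearest=2 d=6 new=(13,11) → add node 4 parent=2 cost=15
6. q=(27,32) nearest=2 d=20 new=(13,17) → blocked by [10,13]×[14,21], reject
7. q=(3,29) nearest=3 d=12 new=(3,22) → blocked by [3,6]×[22,24], reject
8. q=(4,22) nearest=3 d=5 new=(4,22) → blocked by [3,6]×[22,24], reject
9. q=(9,5) nearest=1 d=4 new=(9,5) → add node 5 parent=1 cost=9
10. q=(10,16) nearest=3 d=3 new=(10,16) → blocked by [10,13]×[14,21], reject
11. q=(2,8) nearest=1 d=3 new=(2,8) → add node 6 parent=1 cost=8
12. q=(24,32) nearest=3 d=17 new=(12,22) → blocked by [10,13]×[14,21], reject
13. q=(18,4) nearest=4 d=7 new=(18,6) → add node 7 parent=4 cost=20
14. q=(10,10) nearest=2 d=2 new=(10,10) → add node 8 parent=2 cost=12
15. q=(0,2) nearest=0 d=0 → coincident, reject
16. q=(16,0) nearest=7 d=6 new=(16,1) → add node 9 parent=7 cost=25

Path: 0 1 2 8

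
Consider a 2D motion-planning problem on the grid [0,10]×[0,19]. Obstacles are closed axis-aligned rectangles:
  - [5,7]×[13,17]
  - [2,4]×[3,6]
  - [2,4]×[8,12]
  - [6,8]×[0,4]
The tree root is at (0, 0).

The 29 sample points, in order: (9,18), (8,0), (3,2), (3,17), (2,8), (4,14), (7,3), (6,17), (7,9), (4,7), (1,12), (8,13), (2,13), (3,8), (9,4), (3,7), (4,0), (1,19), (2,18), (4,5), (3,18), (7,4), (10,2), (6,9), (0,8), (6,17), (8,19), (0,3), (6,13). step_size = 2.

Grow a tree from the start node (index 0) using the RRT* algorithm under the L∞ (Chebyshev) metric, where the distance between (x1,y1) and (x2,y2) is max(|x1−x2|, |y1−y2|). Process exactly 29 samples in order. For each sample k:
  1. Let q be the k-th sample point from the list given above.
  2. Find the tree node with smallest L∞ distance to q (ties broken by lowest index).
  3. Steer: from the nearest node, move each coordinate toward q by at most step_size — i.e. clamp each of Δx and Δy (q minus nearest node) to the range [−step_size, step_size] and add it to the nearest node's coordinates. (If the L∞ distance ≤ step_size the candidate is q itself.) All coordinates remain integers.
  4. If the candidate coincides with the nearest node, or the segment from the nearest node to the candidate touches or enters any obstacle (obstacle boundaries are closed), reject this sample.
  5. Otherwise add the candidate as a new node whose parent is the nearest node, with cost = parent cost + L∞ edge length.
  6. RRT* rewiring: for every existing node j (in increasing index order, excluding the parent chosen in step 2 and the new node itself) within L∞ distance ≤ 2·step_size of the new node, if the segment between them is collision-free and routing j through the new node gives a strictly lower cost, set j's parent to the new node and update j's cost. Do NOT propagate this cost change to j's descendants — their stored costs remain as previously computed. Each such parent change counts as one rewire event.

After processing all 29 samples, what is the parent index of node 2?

1. q=(9,18) nearest=0 d=18 new=(2,2) → add node 1 parent=0 cost=2
2. q=(8,0) nearest=1 d=6 new=(4,0) → add node 2 parent=1 cost=4
3. q=(3,2) nearest=1 d=1 new=(3,2) → add node 3 parent=1 cost=3
4. q=(3,17) nearest=1 d=15 new=(3,4) → blocked by [2,4]×[3,6], reject
5. q=(2,8) nearest=1 d=6 new=(2,4) → blocked by [2,4]×[3,6], reject
6. q=(4,14) nearest=1 d=12 new=(4,4) → blocked by [2,4]×[3,6], reject
7. q=(7,3) nearest=2 d=3 new=(6,2) → blocked by [6,8]×[0,4], reject
8. q=(6,17) nearest=1 d=15 new=(4,4) → blocked by [2,4]×[3,6], reject
9. q=(7,9) nearest=1 d=7 new=(4,4) → blocked by [2,4]×[3,6], reject
10. q=(4,7) nearest=1 d=5 new=(4,4) → blocked by [2,4]×[3,6], reject
11. q=(1,12) nearest=1 d=10 new=(1,4) → add node 4 parent=1 cost=4
12. q=(8,13) nearest=4 d=9 new=(3,6) → blocked by [2,4]×[3,6], reject
13. q=(2,13) nearest=4 d=9 new=(2,6) → blocked by [2,4]×[3,6], reject
14. q=(3,8) nearest=4 d=4 new=(3,6) → blocked by [2,4]×[3,6], reject
15. q=(9,4) nearest=2 d=5 new=(6,2) → blocked by [6,8]×[0,4], reject
16. q=(3,7) nearest=4 d=3 new=(3,6) → blocked by [2,4]×[3,6], reject
17. q=(4,0) nearest=2 d=0 → coincident, reject
18. q=(1,19) nearest=4 d=15 new=(1,6) → add node 5 parent=4 cost=6
19. q=(2,18) nearest=5 d=12 new=(2,8) → blocked by [2,4]×[8,12], reject
20. q=(4,5) nearest=1 d=3 new=(4,4) → blocked by [2,4]×[3,6], reject
21. q=(3,18) nearest=5 d=12 new=(3,8) → blocked by [2,4]×[8,12], reject
22. q=(7,4) nearest=2 d=4 new=(6,2) → blocked by [6,8]×[0,4], reject
23. q=(10,2) nearest=2 d=6 new=(6,2) → blocked by [6,8]×[0,4], reject
24. q=(6,9) nearest=4 d=5 new=(3,6) → blocked by [2,4]×[3,6], reject
25. q=(0,8) nearest=5 d=2 new=(0,8) → add node 6 parent=5 cost=8
26. q=(6,17) nearest=6 d=9 new=(2,10) → blocked by [2,4]×[8,12], reject
27. q=(8,19) nearest=6 d=11 new=(2,10) → blocked by [2,4]×[8,12], reject
28. q=(0,3) nearest=4 d=1 new=(0,3) → add node 7 parent=4 cost=5
29. q=(6,13) nearest=6 d=6 new=(2,10) → blocked by [2,4]×[8,12], reject

Parent of node 2: 1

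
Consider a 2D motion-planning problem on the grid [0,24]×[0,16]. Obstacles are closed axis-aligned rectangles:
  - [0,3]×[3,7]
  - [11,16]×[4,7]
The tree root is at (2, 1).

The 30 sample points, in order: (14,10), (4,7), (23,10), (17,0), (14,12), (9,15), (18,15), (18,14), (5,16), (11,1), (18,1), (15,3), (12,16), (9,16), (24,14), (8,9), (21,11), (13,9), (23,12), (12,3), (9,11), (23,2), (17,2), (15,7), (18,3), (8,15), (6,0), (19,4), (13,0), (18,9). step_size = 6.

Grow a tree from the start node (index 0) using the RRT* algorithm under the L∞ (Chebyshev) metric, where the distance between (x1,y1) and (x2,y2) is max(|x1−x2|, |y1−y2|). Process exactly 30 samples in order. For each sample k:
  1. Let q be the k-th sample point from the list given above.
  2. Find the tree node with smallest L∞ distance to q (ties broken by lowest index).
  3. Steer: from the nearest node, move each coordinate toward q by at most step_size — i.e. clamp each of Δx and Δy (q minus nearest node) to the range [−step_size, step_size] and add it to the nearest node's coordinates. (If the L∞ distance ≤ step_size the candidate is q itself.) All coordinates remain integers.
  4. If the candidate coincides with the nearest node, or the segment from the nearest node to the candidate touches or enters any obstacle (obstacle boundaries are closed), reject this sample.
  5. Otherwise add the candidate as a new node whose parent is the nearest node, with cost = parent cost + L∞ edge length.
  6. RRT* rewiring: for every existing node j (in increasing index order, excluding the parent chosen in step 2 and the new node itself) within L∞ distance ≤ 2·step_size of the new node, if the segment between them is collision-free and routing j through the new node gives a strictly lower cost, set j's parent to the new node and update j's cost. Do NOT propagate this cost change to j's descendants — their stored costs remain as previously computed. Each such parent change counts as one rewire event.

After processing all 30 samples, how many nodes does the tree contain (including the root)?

1. q=(14,10) nearest=0 d=12 new=(8,7) → add node 1 parent=0 cost=6
2. q=(4,7) nearest=1 d=4 new=(4,7) → add node 2 parent=1 cost=10
3. q=(23,10) nearest=1 d=15 new=(14,10) → add node 3 parent=1 cost=12
4. q=(17,0) nearest=1 d=9 new=(14,1) → blocked by [11,16]×[4,7], reject
5. q=(14,12) nearest=3 d=2 new=(14,12) → add node 4 parent=3 cost=14
6. q=(9,15) nearest=3 d=5 new=(9,15) → add node 5 parent=3 cost=17
7. q=(18,15) nearest=4 d=4 new=(18,15) → add node 6 parent=4 cost=18
8. q=(18,14) nearest=6 d=1 new=(18,14) → add node 7 parent=6 cost=19
9. q=(5,16) nearest=5 d=4 new=(5,16) → add node 8 parent=5 cost=21
10. q=(11,1) nearest=1 d=6 new=(11,1) → add node 9 parent=1 cost=12
11. q=(18,1) nearest=9 d=7 new=(17,1) → add node 10 parent=9 cost=18
12. q=(15,3) nearest=10 d=2 new=(15,3) → add node 11 parent=10 cost=20
13. q=(12,16) nearest=5 d=3 new=(12,16) → add node 12 parent=5 cost=20
14. q=(9,16) nearest=5 d=1 new=(9,16) → add node 13 parent=5 cost=18
15. q=(24,14) nearest=6 d=6 new=(24,14) → add node 14 parent=6 cost=24
16. q=(8,9) nearest=1 d=2 new=(8,9) → add node 15 parent=1 cost=8; rewire 5→15 (14<17); rewire 7→15 (18<19); rewire 8→15 (15<21); rewire 12→15 (15<20); rewire 13→15 (15<18)
17. q=(21,11) nearest=7 d=3 new=(21,11) → add node 16 parent=7 cost=21
18. q=(13,9) nearest=3 d=1 new=(13,9) → add node 17 parent=3 cost=13
19. q=(23,12) nearest=14 d=2 new=(23,12) → add node 18 parent=14 cost=26
20. q=(12,3) nearest=9 d=2 new=(12,3) → add node 19 parent=9 cost=14; rewire 11→19 (17<20)
21. q=(9,11) nearest=15 d=2 new=(9,11) → add node 20 parent=15 cost=10
22. q=(23,2) nearest=10 d=6 new=(23,2) → add node 21 parent=10 cost=24
23. q=(17,2) nearest=10 d=1 new=(17,2) → add node 22 parent=10 cost=19
24. q=(15,7) nearest=17 d=2 new=(15,7) → blocked by [11,16]×[4,7], reject
25. q=(18,3) nearest=22 d=1 new=(18,3) → add node 23 parent=22 cost=20
26. q=(8,15) nearest=5 d=1 new=(8,15) → add node 24 parent=5 cost=15
27. q=(6,0) nearest=0 d=4 new=(6,0) → add node 25 parent=0 cost=4; rewire 9→25 (9<12); rewire 10→25 (15<18); rewire 11→25 (13<17); rewire 19→25 (10<14); rewire 22→25 (15<19); rewire 23→25 (16<20)
28. q=(19,4) nearest=23 d=1 new=(19,4) → add node 26 parent=23 cost=17; rewire 18→26 (25<26); rewire 21→26 (21<24)
29. q=(13,0) nearest=9 d=2 new=(13,0) → add node 27 parent=9 cost=11; rewire 18→27 (23<25)
30. q=(18,9) nearest=16 d=3 new=(18,9) → add node 28 parent=16 cost=24

Node count: 29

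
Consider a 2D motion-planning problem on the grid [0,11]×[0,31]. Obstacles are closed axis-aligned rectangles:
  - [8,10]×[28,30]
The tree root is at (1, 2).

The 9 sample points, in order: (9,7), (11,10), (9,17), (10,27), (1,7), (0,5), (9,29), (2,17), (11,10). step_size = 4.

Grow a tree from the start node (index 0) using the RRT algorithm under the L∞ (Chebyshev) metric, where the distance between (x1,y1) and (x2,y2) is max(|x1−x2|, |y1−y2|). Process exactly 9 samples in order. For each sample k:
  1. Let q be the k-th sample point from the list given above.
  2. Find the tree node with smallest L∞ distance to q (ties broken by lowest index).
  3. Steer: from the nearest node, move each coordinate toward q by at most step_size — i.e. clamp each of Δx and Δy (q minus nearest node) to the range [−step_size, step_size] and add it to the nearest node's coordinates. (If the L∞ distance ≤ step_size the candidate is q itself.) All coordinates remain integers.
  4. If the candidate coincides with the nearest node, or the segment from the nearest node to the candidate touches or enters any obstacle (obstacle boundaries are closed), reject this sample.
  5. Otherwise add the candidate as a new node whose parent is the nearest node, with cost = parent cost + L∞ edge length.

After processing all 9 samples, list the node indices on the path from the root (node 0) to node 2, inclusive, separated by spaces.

1. q=(9,7) nearest=0 d=8 new=(5,6) → add node 1 parent=0 cost=4
2. q=(11,10) nearest=1 d=6 new=(9,10) → add node 2 parent=1 cost=8
3. q=(9,17) nearest=2 d=7 new=(9,14) → add node 3 parent=2 cost=12
4. q=(10,27) nearest=3 d=13 new=(10,18) → add node 4 parent=3 cost=16
5. q=(1,7) nearest=1 d=4 new=(1,7) → add node 5 parent=1 cost=8
6. q=(0,5) nearest=5 d=2 new=(0,5) → add node 6 parent=5 cost=10
7. q=(9,29) nearest=4 d=11 new=(9,22) → add node 7 parent=4 cost=20
8. q=(2,17) nearest=2 d=7 new=(5,14) → add node 8 parent=2 cost=12
9. q=(11,10) nearest=2 d=2 new=(11,10) → add node 9 parent=2 cost=10

Path: 0 1 2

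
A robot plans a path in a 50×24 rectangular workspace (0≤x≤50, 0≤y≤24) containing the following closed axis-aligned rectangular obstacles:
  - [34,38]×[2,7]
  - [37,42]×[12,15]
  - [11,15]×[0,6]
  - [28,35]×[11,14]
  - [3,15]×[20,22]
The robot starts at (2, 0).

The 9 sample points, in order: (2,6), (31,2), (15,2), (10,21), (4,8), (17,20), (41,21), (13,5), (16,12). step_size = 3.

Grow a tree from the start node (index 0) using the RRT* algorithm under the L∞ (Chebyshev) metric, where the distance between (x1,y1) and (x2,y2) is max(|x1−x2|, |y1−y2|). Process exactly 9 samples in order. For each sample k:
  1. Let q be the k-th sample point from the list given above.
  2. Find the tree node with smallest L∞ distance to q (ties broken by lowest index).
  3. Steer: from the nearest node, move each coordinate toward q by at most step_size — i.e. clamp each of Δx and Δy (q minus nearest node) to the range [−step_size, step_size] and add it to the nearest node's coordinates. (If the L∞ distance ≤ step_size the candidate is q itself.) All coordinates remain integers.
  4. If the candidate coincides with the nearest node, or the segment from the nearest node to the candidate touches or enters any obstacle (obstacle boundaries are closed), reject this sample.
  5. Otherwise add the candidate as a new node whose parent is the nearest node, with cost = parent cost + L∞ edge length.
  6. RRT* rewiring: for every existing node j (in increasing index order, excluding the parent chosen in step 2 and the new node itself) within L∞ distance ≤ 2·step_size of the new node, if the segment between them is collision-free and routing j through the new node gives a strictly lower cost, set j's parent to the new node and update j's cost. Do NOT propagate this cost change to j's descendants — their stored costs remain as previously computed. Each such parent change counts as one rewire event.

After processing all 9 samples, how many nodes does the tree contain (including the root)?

1. q=(2,6) nearest=0 d=6 new=(2,3) → add node 1 parent=0 cost=3
2. q=(31,2) nearest=0 d=29 new=(5,2) → add node 2 parent=0 cost=3
3. q=(15,2) nearest=2 d=10 new=(8,2) → add node 3 parent=2 cost=6
4. q=(10,21) nearest=1 d=18 new=(5,6) → add node 4 parent=1 cost=6
5. q=(4,8) nearest=4 d=2 new=(4,8) → add node 5 parent=4 cost=8
6. q=(17,20) nearest=5 d=13 new=(7,11) → add node 6 parent=5 cost=11
7. q=(41,21) nearest=3 d=33 new=(11,5) → blocked by [11,15]×[0,6], reject
8. q=(13,5) nearest=3 d=5 new=(11,5) → blocked by [11,15]×[0,6], reject
9. q=(16,12) nearest=6 d=9 new=(10,12) → add node 7 parent=6 cost=14

Node count: 8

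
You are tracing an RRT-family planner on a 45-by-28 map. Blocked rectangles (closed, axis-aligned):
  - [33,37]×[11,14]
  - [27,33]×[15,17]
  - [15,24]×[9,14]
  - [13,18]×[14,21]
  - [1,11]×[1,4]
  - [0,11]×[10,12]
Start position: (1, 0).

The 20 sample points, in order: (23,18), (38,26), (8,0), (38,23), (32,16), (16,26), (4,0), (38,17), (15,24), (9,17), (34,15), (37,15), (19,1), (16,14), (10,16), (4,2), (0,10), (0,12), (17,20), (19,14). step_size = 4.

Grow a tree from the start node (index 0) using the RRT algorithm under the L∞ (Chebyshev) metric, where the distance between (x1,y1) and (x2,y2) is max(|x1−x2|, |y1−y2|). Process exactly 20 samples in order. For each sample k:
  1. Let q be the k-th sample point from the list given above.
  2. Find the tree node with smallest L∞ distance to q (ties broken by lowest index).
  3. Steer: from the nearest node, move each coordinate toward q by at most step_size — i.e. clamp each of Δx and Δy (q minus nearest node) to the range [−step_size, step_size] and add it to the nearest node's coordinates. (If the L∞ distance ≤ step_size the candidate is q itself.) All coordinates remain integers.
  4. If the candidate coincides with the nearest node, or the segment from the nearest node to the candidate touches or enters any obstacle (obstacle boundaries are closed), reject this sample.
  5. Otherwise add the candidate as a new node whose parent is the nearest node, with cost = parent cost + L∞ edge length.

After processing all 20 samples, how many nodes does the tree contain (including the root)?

Node count: 6

1. q=(23,18) nearest=0 d=22 new=(5,4) → blocked by [1,11]×[1,4], reject
2. q=(38,26) nearest=0 d=37 new=(5,4) → blocked by [1,11]×[1,4], reject
3. q=(8,0) nearest=0 d=7 new=(5,0) → add node 1 parent=0 cost=4
4. q=(38,23) nearest=1 d=33 new=(9,4) → blocked by [1,11]×[1,4], reject
5. q=(32,16) nearest=1 d=27 new=(9,4) → blocked by [1,11]×[1,4], reject
6. q=(16,26) nearest=0 d=26 new=(5,4) → blocked by [1,11]×[1,4], reject
7. q=(4,0) nearest=1 d=1 new=(4,0) → add node 2 parent=1 cost=5
8. q=(38,17) nearest=1 d=33 new=(9,4) → blocked by [1,11]×[1,4], reject
9. q=(15,24) nearest=0 d=24 new=(5,4) → blocked by [1,11]×[1,4], reject
10. q=(9,17) nearest=0 d=17 new=(5,4) → blocked by [1,11]×[1,4], reject
11. q=(34,15) nearest=1 d=29 new=(9,4) → blocked by [1,11]×[1,4], reject
12. q=(37,15) nearest=1 d=32 new=(9,4) → blocked by [1,11]×[1,4], reject
13. q=(19,1) nearest=1 d=14 new=(9,1) → blocked by [1,11]×[1,4], reject
14. q=(16,14) nearest=1 d=14 new=(9,4) → blocked by [1,11]×[1,4], reject
15. q=(10,16) nearest=0 d=16 new=(5,4) → blocked by [1,11]×[1,4], reject
16. q=(4,2) nearest=1 d=2 new=(4,2) → blocked by [1,11]×[1,4], reject
17. q=(0,10) nearest=0 d=10 new=(0,4) → add node 3 parent=0 cost=4
18. q=(0,12) nearest=3 d=8 new=(0,8) → add node 4 parent=3 cost=8
19. q=(17,20) nearest=3 d=17 new=(4,8) → add node 5 parent=3 cost=8
20. q=(19,14) nearest=1 d=14 new=(9,4) → blocked by [1,11]×[1,4], reject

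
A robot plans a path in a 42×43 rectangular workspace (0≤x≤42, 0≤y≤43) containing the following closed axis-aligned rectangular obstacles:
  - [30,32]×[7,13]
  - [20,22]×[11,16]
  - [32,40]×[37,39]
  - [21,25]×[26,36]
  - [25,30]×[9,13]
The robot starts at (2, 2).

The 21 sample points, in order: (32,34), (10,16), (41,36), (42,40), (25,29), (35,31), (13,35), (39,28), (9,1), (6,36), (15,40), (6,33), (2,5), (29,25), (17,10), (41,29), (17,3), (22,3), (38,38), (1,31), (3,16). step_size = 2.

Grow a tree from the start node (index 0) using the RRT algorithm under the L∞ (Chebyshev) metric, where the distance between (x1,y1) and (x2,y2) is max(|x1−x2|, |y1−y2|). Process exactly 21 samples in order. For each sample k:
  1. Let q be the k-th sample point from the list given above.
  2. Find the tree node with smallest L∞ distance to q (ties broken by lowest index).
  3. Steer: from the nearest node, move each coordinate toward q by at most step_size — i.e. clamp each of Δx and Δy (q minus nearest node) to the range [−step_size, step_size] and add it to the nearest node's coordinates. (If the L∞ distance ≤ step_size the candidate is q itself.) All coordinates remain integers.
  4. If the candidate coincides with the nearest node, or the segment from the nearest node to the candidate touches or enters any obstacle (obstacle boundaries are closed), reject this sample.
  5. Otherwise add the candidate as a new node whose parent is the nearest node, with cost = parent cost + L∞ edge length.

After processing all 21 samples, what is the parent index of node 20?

Parent of node 20: 12

1. q=(32,34) nearest=0 d=32 new=(4,4) → add node 1 parent=0 cost=2
2. q=(10,16) nearest=1 d=12 new=(6,6) → add node 2 parent=1 cost=4
3. q=(41,36) nearest=2 d=35 new=(8,8) → add node 3 parent=2 cost=6
4. q=(42,40) nearest=3 d=34 new=(10,10) → add node 4 parent=3 cost=8
5. q=(25,29) nearest=4 d=19 new=(12,12) → add node 5 parent=4 cost=10
6. q=(35,31) nearest=5 d=23 new=(14,14) → add node 6 parent=5 cost=12
7. q=(13,35) nearest=6 d=21 new=(13,16) → add node 7 parent=6 cost=14
8. q=(39,28) nearest=6 d=25 new=(16,16) → add node 8 parent=6 cost=14
9. q=(9,1) nearest=1 d=5 new=(6,2) → add node 9 parent=1 cost=4
10. q=(6,36) nearest=7 d=20 new=(11,18) → add node 10 parent=7 cost=16
11. q=(15,40) nearest=10 d=22 new=(13,20) → add node 11 parent=10 cost=18
12. q=(6,33) nearest=11 d=13 new=(11,22) → add node 12 parent=11 cost=20
13. q=(2,5) nearest=1 d=2 new=(2,5) → add node 13 parent=1 cost=4
14. q=(29,25) nearest=8 d=13 new=(18,18) → add node 14 parent=8 cost=16
15. q=(17,10) nearest=6 d=4 new=(16,12) → add node 15 parent=6 cost=14
16. q=(41,29) nearest=14 d=23 new=(20,20) → add node 16 parent=14 cost=18
17. q=(17,3) nearest=4 d=7 new=(12,8) → add node 17 parent=4 cost=10
18. q=(22,3) nearest=15 d=9 new=(18,10) → add node 18 parent=15 cost=16
19. q=(38,38) nearest=16 d=18 new=(22,22) → add node 19 parent=16 cost=20
20. q=(1,31) nearest=12 d=10 new=(9,24) → add node 20 parent=12 cost=22
21. q=(3,16) nearest=4 d=7 new=(8,12) → add node 21 parent=4 cost=10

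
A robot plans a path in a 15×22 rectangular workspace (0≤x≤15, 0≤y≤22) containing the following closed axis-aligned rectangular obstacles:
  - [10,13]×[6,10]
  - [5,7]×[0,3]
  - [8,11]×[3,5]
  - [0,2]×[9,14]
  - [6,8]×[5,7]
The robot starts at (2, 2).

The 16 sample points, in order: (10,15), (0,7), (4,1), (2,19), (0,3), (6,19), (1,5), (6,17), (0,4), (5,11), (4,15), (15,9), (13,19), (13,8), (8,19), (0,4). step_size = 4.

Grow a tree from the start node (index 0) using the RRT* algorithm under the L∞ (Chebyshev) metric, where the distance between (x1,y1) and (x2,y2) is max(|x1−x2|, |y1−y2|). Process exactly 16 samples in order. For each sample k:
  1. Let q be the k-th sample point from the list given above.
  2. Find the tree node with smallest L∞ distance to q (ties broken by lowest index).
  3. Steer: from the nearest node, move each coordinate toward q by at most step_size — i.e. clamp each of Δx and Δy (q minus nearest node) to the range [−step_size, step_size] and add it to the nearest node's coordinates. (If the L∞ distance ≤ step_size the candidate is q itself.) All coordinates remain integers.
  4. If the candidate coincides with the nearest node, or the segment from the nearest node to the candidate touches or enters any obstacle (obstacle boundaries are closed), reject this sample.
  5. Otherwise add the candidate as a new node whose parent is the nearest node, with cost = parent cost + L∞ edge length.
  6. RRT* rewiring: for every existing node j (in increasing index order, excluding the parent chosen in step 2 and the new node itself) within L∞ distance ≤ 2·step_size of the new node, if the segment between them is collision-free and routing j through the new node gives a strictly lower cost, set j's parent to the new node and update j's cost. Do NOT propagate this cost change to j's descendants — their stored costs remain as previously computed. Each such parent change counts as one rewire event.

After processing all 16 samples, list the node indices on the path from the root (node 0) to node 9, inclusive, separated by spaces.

1. q=(10,15) nearest=0 d=13 new=(6,6) → blocked by [6,8]×[5,7], reject
2. q=(0,7) nearest=0 d=5 new=(0,6) → add node 1 parent=0 cost=4
3. q=(4,1) nearest=0 d=2 new=(4,1) → add node 2 parent=0 cost=2
4. q=(2,19) nearest=1 d=13 new=(2,10) → blocked by [0,2]×[9,14], reject
5. q=(0,3) nearest=0 d=2 new=(0,3) → add node 3 parent=0 cost=2
6. q=(6,19) nearest=1 d=13 new=(4,10) → add node 4 parent=1 cost=8
7. q=(1,5) nearest=1 d=1 new=(1,5) → add node 5 parent=1 cost=5
8. q=(6,17) nearest=4 d=7 new=(6,14) → add node 6 parent=4 cost=12
9. q=(0,4) nearest=3 d=1 new=(0,4) → add node 7 parent=3 cost=3; rewire 5→7 (4<5)
10. q=(5,11) nearest=4 d=1 new=(5,11) → add node 8 parent=4 cost=9
11. q=(4,15) nearest=6 d=2 new=(4,15) → add node 9 parent=6 cost=14
12. q=(15,9) nearest=6 d=9 new=(10,10) → blocked by [10,13]×[6,10], reject
13. q=(13,19) nearest=6 d=7 new=(10,18) → add node 10 parent=6 cost=16
14. q=(13,8) nearest=6 d=7 new=(10,10) → blocked by [10,13]×[6,10], reject
15. q=(8,19) nearest=10 d=2 new=(8,19) → add node 11 parent=10 cost=18
16. q=(0,4) nearest=7 d=0 → coincident, reject

Path: 0 1 4 6 9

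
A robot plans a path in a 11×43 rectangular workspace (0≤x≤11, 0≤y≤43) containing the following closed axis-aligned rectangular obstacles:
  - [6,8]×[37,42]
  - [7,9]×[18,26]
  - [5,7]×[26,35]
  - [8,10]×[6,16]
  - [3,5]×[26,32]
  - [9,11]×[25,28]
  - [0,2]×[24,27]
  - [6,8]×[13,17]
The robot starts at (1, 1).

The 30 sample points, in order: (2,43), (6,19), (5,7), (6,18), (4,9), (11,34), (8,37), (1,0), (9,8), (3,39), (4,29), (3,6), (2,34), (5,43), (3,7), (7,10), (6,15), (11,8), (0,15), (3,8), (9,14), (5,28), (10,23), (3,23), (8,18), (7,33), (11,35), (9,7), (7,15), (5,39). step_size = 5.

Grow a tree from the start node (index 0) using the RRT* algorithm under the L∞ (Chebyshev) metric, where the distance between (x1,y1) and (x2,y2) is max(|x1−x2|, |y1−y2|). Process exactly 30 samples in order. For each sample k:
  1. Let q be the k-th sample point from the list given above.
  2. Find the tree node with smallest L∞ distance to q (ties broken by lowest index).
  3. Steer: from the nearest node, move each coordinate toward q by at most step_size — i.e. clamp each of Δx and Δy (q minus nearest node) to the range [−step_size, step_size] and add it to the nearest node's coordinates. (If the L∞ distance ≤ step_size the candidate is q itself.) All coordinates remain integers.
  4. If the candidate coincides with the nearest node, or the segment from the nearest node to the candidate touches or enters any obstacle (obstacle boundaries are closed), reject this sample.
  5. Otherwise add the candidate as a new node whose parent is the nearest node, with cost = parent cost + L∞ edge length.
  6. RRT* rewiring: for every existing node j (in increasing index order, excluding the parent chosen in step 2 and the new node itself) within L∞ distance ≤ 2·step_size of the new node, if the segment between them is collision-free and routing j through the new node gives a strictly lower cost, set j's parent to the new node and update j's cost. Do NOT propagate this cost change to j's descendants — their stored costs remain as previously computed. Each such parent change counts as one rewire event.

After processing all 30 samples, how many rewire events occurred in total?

1. q=(2,43) nearest=0 d=42 new=(2,6) → add node 1 parent=0 cost=5
2. q=(6,19) nearest=1 d=13 new=(6,11) → add node 2 parent=1 cost=10
3. q=(5,7) nearest=1 d=3 new=(5,7) → add node 3 parent=1 cost=8
4. q=(6,18) nearest=2 d=7 new=(6,16) → blocked by [6,8]×[13,17], reject
5. q=(4,9) nearest=2 d=2 new=(4,9) → add node 4 parent=2 cost=12
6. q=(11,34) nearest=2 d=23 new=(11,16) → blocked by [8,10]×[6,16], reject
7. q=(8,37) nearest=2 d=26 new=(8,16) → blocked by [8,10]×[6,16], reject
8. q=(1,0) nearest=0 d=1 new=(1,0) → add node 5 parent=0 cost=1; rewire 4→5 (10<12)
9. q=(9,8) nearest=2 d=3 new=(9,8) → blocked by [8,10]×[6,16], reject
10. q=(3,39) nearest=2 d=28 new=(3,16) → add node 6 parent=2 cost=15
11. q=(4,29) nearest=6 d=13 new=(4,21) → add node 7 parent=6 cost=20
12. q=(3,6) nearest=1 d=1 new=(3,6) → add node 8 parent=1 cost=6; rewire 4→8 (9<10)
13. q=(2,34) nearest=7 d=13 new=(2,26) → blocked by [0,2]×[24,27], reject
14. q=(5,43) nearest=7 d=22 new=(5,26) → blocked by [5,7]×[26,35], reject
15. q=(3,7) nearest=1 d=1 new=(3,7) → add node 9 parent=1 cost=6; rewire 4→9 (8<9)
16. q=(7,10) nearest=2 d=1 new=(7,10) → add node 10 parent=2 cost=11
17. q=(6,15) nearest=6 d=3 new=(6,15) → blocked by [6,8]×[13,17], reject
18. q=(11,8) nearest=10 d=4 new=(11,8) → blocked by [8,10]×[6,16], reject
19. q=(0,15) nearest=6 d=3 new=(0,15) → add node 11 parent=6 cost=18
20. q=(3,8) nearest=4 d=1 new=(3,8) → add node 12 parent=4 cost=9; rewire 11→12 (16<18)
21. q=(9,14) nearest=2 d=3 new=(9,14) → blocked by [8,10]×[6,16], reject
22. q=(5,28) nearest=7 d=7 new=(5,26) → blocked by [5,7]×[26,35], reject
23. q=(10,23) nearest=7 d=6 new=(9,23) → blocked by [7,9]×[18,26], reject
24. q=(3,23) nearest=7 d=2 new=(3,23) → add node 13 parent=7 cost=22
25. q=(8,18) nearest=7 d=4 new=(8,18) → blocked by [7,9]×[18,26], reject
26. q=(7,33) nearest=13 d=10 new=(7,28) → blocked by [5,7]×[26,35], reject
27. q=(11,35) nearest=13 d=12 new=(8,28) → blocked by [5,7]×[26,35], reject
28. q=(9,7) nearest=10 d=3 new=(9,7) → blocked by [8,10]×[6,16], reject
29. q=(7,15) nearest=2 d=4 new=(7,15) → blocked by [6,8]×[13,17], reject
30. q=(5,39) nearest=13 d=16 new=(5,28) → blocked by [5,7]×[26,35], reject

Rewire events: 4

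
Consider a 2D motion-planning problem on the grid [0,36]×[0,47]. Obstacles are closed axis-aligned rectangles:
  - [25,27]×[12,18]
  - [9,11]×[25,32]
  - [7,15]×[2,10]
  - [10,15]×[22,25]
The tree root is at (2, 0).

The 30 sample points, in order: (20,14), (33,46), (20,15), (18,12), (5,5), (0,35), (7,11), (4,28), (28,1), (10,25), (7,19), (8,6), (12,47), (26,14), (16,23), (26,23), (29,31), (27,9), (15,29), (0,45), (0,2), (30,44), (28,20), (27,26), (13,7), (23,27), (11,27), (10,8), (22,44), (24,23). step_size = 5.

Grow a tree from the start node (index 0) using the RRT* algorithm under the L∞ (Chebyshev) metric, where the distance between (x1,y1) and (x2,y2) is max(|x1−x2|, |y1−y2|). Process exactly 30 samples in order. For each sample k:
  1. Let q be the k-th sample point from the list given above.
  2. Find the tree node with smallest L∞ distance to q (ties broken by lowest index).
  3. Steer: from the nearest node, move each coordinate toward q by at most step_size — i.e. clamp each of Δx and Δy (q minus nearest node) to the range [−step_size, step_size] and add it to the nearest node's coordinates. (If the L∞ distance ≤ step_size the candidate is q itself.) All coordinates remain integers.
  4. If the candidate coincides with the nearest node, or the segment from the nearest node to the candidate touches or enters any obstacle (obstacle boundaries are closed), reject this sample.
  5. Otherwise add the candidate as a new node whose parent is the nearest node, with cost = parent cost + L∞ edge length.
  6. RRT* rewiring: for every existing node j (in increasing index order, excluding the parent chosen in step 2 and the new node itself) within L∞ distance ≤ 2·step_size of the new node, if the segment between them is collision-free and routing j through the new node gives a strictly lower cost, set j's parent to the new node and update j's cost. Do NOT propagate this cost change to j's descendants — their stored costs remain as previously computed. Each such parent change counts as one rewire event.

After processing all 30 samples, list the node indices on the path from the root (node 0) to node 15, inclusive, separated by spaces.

1. q=(20,14) nearest=0 d=18 new=(7,5) → blocked by [7,15]×[2,10], reject
2. q=(33,46) nearest=0 d=46 new=(7,5) → blocked by [7,15]×[2,10], reject
3. q=(20,15) nearest=0 d=18 new=(7,5) → blocked by [7,15]×[2,10], reject
4. q=(18,12) nearest=0 d=16 new=(7,5) → blocked by [7,15]×[2,10], reject
5. q=(5,5) nearest=0 d=5 new=(5,5) → add node 1 parent=0 cost=5
6. q=(0,35) nearest=1 d=30 new=(0,10) → add node 2 parent=1 cost=10
7. q=(7,11) nearest=1 d=6 new=(7,10) → blocked by [7,15]×[2,10], reject
8. q=(4,28) nearest=2 d=18 new=(4,15) → add node 3 parent=2 cost=15
9. q=(28,1) nearest=1 d=23 new=(10,1) → blocked by [7,15]×[2,10], reject
10. q=(10,25) nearest=3 d=10 new=(9,20) → add node 4 parent=3 cost=20
11. q=(7,19) nearest=4 d=2 new=(7,19) → add node 5 parent=4 cost=22
12. q=(8,6) nearest=1 d=3 new=(8,6) → blocked by [7,15]×[2,10], reject
13. q=(12,47) nearest=4 d=27 new=(12,25) → blocked by [10,15]×[22,25], reject
14. q=(26,14) nearest=4 d=17 new=(14,15) → add node 6 parent=4 cost=25
15. q=(16,23) nearest=4 d=7 new=(14,23) → blocked by [10,15]×[22,25], reject
16. q=(26,23) nearest=6 d=12 new=(19,20) → add node 7 parent=6 cost=30
17. q=(29,31) nearest=7 d=11 new=(24,25) → add node 8 parent=7 cost=35
18. q=(27,9) nearest=7 d=11 new=(24,15) → add node 9 parent=7 cost=35
19. q=(15,29) nearest=4 d=9 new=(14,25) → blocked by [10,15]×[22,25], reject
20. q=(0,45) nearest=8 d=24 new=(19,30) → add node 10 parent=8 cost=40
21. q=(0,2) nearest=0 d=2 new=(0,2) → add node 11 parent=0 cost=2
22. q=(30,44) nearest=10 d=14 new=(24,35) → add node 12 parent=10 cost=45
23. q=(28,20) nearest=8 d=5 new=(28,20) → add node 13 parent=8 cost=40
24. q=(27,26) nearest=8 d=3 new=(27,26) → add node 14 parent=8 cost=38
25. q=(13,7) nearest=1 d=8 new=(10,7) → blocked by [7,15]×[2,10], reject
26. q=(23,27) nearest=8 d=2 new=(23,27) → add node 15 parent=8 cost=37
27. q=(11,27) nearest=4 d=7 new=(11,25) → blocked by [9,11]×[25,32], reject
28. q=(10,8) nearest=1 d=5 new=(10,8) → blocked by [7,15]×[2,10], reject
29. q=(22,44) nearest=12 d=9 new=(22,40) → add node 16 parent=12 cost=50
30. q=(24,23) nearest=8 d=2 new=(24,23) → add node 17 parent=8 cost=37

Path: 0 1 2 3 4 6 7 8 15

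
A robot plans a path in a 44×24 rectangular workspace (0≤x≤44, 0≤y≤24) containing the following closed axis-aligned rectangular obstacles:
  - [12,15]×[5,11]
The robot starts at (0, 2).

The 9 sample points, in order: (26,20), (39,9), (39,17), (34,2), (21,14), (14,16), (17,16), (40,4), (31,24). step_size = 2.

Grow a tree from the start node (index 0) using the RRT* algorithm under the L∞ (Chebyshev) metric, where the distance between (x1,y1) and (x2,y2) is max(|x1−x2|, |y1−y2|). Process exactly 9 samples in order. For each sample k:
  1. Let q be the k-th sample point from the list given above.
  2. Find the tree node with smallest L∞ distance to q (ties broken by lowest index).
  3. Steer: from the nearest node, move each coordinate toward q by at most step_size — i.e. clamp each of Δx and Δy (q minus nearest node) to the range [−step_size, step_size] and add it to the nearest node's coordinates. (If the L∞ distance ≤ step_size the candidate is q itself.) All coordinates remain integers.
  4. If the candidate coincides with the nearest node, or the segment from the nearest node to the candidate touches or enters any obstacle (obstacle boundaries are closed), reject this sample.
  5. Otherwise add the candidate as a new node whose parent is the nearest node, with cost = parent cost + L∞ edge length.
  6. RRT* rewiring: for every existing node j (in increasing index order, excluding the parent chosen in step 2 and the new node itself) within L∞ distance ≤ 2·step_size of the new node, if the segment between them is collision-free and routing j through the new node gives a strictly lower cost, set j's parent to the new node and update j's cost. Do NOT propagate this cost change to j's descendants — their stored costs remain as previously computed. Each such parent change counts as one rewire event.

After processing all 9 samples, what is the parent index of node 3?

1. q=(26,20) nearest=0 d=26 new=(2,4) → add node 1 parent=0 cost=2
2. q=(39,9) nearest=1 d=37 new=(4,6) → add node 2 parent=1 cost=4
3. q=(39,17) nearest=2 d=35 new=(6,8) → add node 3 parent=2 cost=6
4. q=(34,2) nearest=3 d=28 new=(8,6) → add node 4 parent=3 cost=8
5. q=(21,14) nearest=4 d=13 new=(10,8) → add node 5 parent=4 cost=10
6. q=(14,16) nearest=3 d=8 new=(8,10) → add node 6 parent=3 cost=8
7. q=(17,16) nearest=5 d=8 new=(12,10) → blocked by [12,15]×[5,11], reject
8. q=(40,4) nearest=5 d=30 new=(12,6) → blocked by [12,15]×[5,11], reject
9. q=(31,24) nearest=5 d=21 new=(12,10) → blocked by [12,15]×[5,11], reject

Parent of node 3: 2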